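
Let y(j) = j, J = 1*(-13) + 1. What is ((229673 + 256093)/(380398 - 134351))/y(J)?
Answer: -80961/492094 ≈ -0.16452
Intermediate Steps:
J = -12 (J = -13 + 1 = -12)
((229673 + 256093)/(380398 - 134351))/y(J) = ((229673 + 256093)/(380398 - 134351))/(-12) = (485766/246047)*(-1/12) = -80961/492094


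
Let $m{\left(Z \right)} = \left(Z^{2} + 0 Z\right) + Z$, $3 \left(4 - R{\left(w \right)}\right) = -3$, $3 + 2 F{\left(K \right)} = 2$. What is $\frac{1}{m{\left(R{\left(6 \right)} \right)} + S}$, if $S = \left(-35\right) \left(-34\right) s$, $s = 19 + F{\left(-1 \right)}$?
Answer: $\frac{1}{22045} \approx 4.5362 \cdot 10^{-5}$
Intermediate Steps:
$F{\left(K \right)} = - \frac{1}{2}$ ($F{\left(K \right)} = - \frac{3}{2} + \frac{1}{2} \cdot 2 = - \frac{3}{2} + 1 = - \frac{1}{2}$)
$R{\left(w \right)} = 5$ ($R{\left(w \right)} = 4 - -1 = 4 + 1 = 5$)
$m{\left(Z \right)} = Z + Z^{2}$ ($m{\left(Z \right)} = \left(Z^{2} + 0\right) + Z = Z^{2} + Z = Z + Z^{2}$)
$s = \frac{37}{2}$ ($s = 19 - \frac{1}{2} = \frac{37}{2} \approx 18.5$)
$S = 22015$ ($S = \left(-35\right) \left(-34\right) \frac{37}{2} = 1190 \cdot \frac{37}{2} = 22015$)
$\frac{1}{m{\left(R{\left(6 \right)} \right)} + S} = \frac{1}{5 \left(1 + 5\right) + 22015} = \frac{1}{5 \cdot 6 + 22015} = \frac{1}{30 + 22015} = \frac{1}{22045}$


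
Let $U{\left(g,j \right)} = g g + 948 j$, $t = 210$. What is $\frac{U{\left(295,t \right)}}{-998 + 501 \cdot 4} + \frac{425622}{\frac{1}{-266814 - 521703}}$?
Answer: $- \frac{337623843383339}{1006} \approx -3.3561 \cdot 10^{11}$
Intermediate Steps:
$U{\left(g,j \right)} = g^{2} + 948 j$
$\frac{U{\left(295,t \right)}}{-998 + 501 \cdot 4} + \frac{425622}{\frac{1}{-266814 - 521703}} = \frac{295^{2} + 948 \cdot 210}{-998 + 501 \cdot 4} + \frac{425622}{\frac{1}{-266814 - 521703}} = \frac{87025 + 199080}{-998 + 2004} + \frac{425622}{\frac{1}{-788517}} = \frac{286105}{1006} + \frac{425622}{- \frac{1}{788517}} = 286105 \cdot \frac{1}{1006} + 425622 \left(-788517\right) = \frac{286105}{1006} - 335610182574 = - \frac{337623843383339}{1006}$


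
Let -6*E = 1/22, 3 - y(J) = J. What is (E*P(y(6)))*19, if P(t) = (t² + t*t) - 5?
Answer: -247/132 ≈ -1.8712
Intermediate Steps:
y(J) = 3 - J
E = -1/132 (E = -⅙/22 = -⅙*1/22 = -1/132 ≈ -0.0075758)
P(t) = -5 + 2*t² (P(t) = (t² + t²) - 5 = 2*t² - 5 = -5 + 2*t²)
(E*P(y(6)))*19 = -(-5 + 2*(3 - 1*6)²)/132*19 = -(-5 + 2*(3 - 6)²)/132*19 = -(-5 + 2*(-3)²)/132*19 = -(-5 + 2*9)/132*19 = -(-5 + 18)/132*19 = -1/132*13*19 = -13/132*19 = -247/132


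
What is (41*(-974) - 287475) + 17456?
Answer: -309953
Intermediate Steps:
(41*(-974) - 287475) + 17456 = (-39934 - 287475) + 17456 = -327409 + 17456 = -309953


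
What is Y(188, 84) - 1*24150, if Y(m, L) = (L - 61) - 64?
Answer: -24191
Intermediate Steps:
Y(m, L) = -125 + L (Y(m, L) = (-61 + L) - 64 = -125 + L)
Y(188, 84) - 1*24150 = (-125 + 84) - 1*24150 = -41 - 24150 = -24191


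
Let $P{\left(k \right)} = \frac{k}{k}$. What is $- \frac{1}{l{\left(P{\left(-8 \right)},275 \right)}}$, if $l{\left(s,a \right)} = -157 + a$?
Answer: $- \frac{1}{118} \approx -0.0084746$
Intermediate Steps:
$P{\left(k \right)} = 1$
$- \frac{1}{l{\left(P{\left(-8 \right)},275 \right)}} = - \frac{1}{-157 + 275} = - \frac{1}{118}$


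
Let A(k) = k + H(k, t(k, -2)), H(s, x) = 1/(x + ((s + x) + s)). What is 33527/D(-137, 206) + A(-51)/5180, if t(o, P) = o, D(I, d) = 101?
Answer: 7085520107/21345744 ≈ 331.94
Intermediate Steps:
H(s, x) = 1/(2*s + 2*x) (H(s, x) = 1/(x + (x + 2*s)) = 1/(2*s + 2*x))
A(k) = k + 1/(4*k) (A(k) = k + 1/(2*(k + k)) = k + 1/(2*((2*k))) = k + (1/(2*k))/2 = k + 1/(4*k))
33527/D(-137, 206) + A(-51)/5180 = 33527/101 + (-51 + (¼)/(-51))/5180 = 33527*(1/101) + (-51 + (¼)*(-1/51))*(1/5180) = 33527/101 + (-51 - 1/204)*(1/5180) = 33527/101 - 10405/204*1/5180 = 33527/101 - 2081/211344 = 7085520107/21345744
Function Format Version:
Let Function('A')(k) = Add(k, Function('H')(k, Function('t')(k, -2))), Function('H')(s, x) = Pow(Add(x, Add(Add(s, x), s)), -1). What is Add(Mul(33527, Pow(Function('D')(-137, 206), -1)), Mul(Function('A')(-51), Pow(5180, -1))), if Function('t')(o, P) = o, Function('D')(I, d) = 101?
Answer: Rational(7085520107, 21345744) ≈ 331.94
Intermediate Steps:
Function('H')(s, x) = Pow(Add(Mul(2, s), Mul(2, x)), -1) (Function('H')(s, x) = Pow(Add(x, Add(x, Mul(2, s))), -1) = Pow(Add(Mul(2, s), Mul(2, x)), -1))
Function('A')(k) = Add(k, Mul(Rational(1, 4), Pow(k, -1))) (Function('A')(k) = Add(k, Mul(Rational(1, 2), Pow(Add(k, k), -1))) = Add(k, Mul(Rational(1, 2), Pow(Mul(2, k), -1))) = Add(k, Mul(Rational(1, 2), Mul(Rational(1, 2), Pow(k, -1)))) = Add(k, Mul(Rational(1, 4), Pow(k, -1))))
Add(Mul(33527, Pow(Function('D')(-137, 206), -1)), Mul(Function('A')(-51), Pow(5180, -1))) = Add(Mul(33527, Pow(101, -1)), Mul(Add(-51, Mul(Rational(1, 4), Pow(-51, -1))), Pow(5180, -1))) = Add(Mul(33527, Rational(1, 101)), Mul(Add(-51, Mul(Rational(1, 4), Rational(-1, 51))), Rational(1, 5180))) = Add(Rational(33527, 101), Mul(Add(-51, Rational(-1, 204)), Rational(1, 5180))) = Add(Rational(33527, 101), Mul(Rational(-10405, 204), Rational(1, 5180))) = Add(Rational(33527, 101), Rational(-2081, 211344)) = Rational(7085520107, 21345744)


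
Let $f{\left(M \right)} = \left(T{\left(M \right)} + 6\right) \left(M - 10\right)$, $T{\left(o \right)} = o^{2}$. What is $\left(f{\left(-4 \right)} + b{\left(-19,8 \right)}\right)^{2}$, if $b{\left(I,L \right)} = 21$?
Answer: $82369$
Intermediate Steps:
$f{\left(M \right)} = \left(-10 + M\right) \left(6 + M^{2}\right)$ ($f{\left(M \right)} = \left(M^{2} + 6\right) \left(M - 10\right) = \left(6 + M^{2}\right) \left(-10 + M\right) = \left(-10 + M\right) \left(6 + M^{2}\right)$)
$\left(f{\left(-4 \right)} + b{\left(-19,8 \right)}\right)^{2} = \left(\left(-60 + \left(-4\right)^{3} - 10 \left(-4\right)^{2} + 6 \left(-4\right)\right) + 21\right)^{2} = \left(\left(-60 - 64 - 160 - 24\right) + 21\right)^{2} = \left(-308 + 21\right)^{2} = \left(-287\right)^{2} = 82369$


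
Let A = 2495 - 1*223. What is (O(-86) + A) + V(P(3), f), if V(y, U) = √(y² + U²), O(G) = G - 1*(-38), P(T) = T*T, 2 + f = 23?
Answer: 2224 + 3*√58 ≈ 2246.8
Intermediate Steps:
f = 21 (f = -2 + 23 = 21)
P(T) = T²
O(G) = 38 + G (O(G) = G + 38 = 38 + G)
A = 2272 (A = 2495 - 223 = 2272)
V(y, U) = √(U² + y²)
(O(-86) + A) + V(P(3), f) = ((38 - 86) + 2272) + √(21² + (3²)²) = (-48 + 2272) + √(441 + 9²) = 2224 + √(441 + 81) = 2224 + √522 = 2224 + 3*√58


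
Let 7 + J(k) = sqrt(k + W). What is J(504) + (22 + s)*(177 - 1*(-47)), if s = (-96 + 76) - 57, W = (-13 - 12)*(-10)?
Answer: -12327 + sqrt(754) ≈ -12300.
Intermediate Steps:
W = 250 (W = -25*(-10) = 250)
s = -77 (s = -20 - 57 = -77)
J(k) = -7 + sqrt(250 + k) (J(k) = -7 + sqrt(k + 250) = -7 + sqrt(250 + k))
J(504) + (22 + s)*(177 - 1*(-47)) = (-7 + sqrt(250 + 504)) + (22 - 77)*(177 - 1*(-47)) = (-7 + sqrt(754)) - 55*(177 + 47) = (-7 + sqrt(754)) - 55*224 = (-7 + sqrt(754)) - 12320 = -12327 + sqrt(754)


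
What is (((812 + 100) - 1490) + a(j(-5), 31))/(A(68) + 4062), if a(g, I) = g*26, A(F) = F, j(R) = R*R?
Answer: 36/2065 ≈ 0.017433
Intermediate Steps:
j(R) = R²
a(g, I) = 26*g
(((812 + 100) - 1490) + a(j(-5), 31))/(A(68) + 4062) = (((812 + 100) - 1490) + 26*(-5)²)/(68 + 4062) = ((912 - 1490) + 26*25)/4130 = (-578 + 650)*(1/4130) = 72*(1/4130) = 36/2065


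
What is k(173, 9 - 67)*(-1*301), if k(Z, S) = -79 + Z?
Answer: -28294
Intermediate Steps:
k(173, 9 - 67)*(-1*301) = (-79 + 173)*(-1*301) = 94*(-301) = -28294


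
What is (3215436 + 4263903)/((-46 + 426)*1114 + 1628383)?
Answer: 2493113/683901 ≈ 3.6454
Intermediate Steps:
(3215436 + 4263903)/((-46 + 426)*1114 + 1628383) = 7479339/(380*1114 + 1628383) = 7479339/(423320 + 1628383) = 7479339/2051703 = 7479339*(1/2051703) = 2493113/683901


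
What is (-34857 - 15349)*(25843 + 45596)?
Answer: -3586666434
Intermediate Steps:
(-34857 - 15349)*(25843 + 45596) = -50206*71439 = -3586666434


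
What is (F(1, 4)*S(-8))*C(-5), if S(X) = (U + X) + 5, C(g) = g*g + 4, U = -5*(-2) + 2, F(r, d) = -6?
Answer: -1566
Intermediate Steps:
U = 12 (U = 10 + 2 = 12)
C(g) = 4 + g**2 (C(g) = g**2 + 4 = 4 + g**2)
S(X) = 17 + X (S(X) = (12 + X) + 5 = 17 + X)
(F(1, 4)*S(-8))*C(-5) = (-6*(17 - 8))*(4 + (-5)**2) = (-6*9)*(4 + 25) = -54*29 = -1566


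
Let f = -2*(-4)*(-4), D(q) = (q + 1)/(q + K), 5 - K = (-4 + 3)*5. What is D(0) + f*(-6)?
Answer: 1921/10 ≈ 192.10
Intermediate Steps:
K = 10 (K = 5 - (-4 + 3)*5 = 5 - (-1)*5 = 5 - 1*(-5) = 5 + 5 = 10)
D(q) = (1 + q)/(10 + q) (D(q) = (q + 1)/(q + 10) = (1 + q)/(10 + q))
f = -32 (f = 8*(-4) = -32)
D(0) + f*(-6) = (1 + 0)/(10 + 0) - 32*(-6) = 1/10 + 192 = (⅒)*1 + 192 = ⅒ + 192 = 1921/10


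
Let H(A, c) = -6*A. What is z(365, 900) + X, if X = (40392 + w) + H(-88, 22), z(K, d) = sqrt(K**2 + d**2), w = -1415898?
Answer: -1374978 + 5*sqrt(37729) ≈ -1.3740e+6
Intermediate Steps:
X = -1374978 (X = (40392 - 1415898) - 6*(-88) = -1375506 + 528 = -1374978)
z(365, 900) + X = sqrt(365**2 + 900**2) - 1374978 = sqrt(133225 + 810000) - 1374978 = sqrt(943225) - 1374978 = 5*sqrt(37729) - 1374978 = -1374978 + 5*sqrt(37729)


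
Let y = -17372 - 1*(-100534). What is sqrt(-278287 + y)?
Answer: 5*I*sqrt(7805) ≈ 441.73*I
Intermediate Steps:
y = 83162 (y = -17372 + 100534 = 83162)
sqrt(-278287 + y) = sqrt(-278287 + 83162) = sqrt(-195125) = 5*I*sqrt(7805)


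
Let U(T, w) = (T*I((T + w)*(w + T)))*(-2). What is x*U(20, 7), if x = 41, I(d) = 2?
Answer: -3280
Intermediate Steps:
U(T, w) = -4*T (U(T, w) = (T*2)*(-2) = (2*T)*(-2) = -4*T)
x*U(20, 7) = 41*(-4*20) = 41*(-80) = -3280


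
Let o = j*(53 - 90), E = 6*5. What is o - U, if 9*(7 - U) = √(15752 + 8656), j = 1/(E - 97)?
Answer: -432/67 + 2*√678/3 ≈ 10.911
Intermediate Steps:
E = 30
j = -1/67 (j = 1/(30 - 97) = 1/(-67) = -1/67 ≈ -0.014925)
o = 37/67 (o = -(53 - 90)/67 = -1/67*(-37) = 37/67 ≈ 0.55224)
U = 7 - 2*√678/3 (U = 7 - √(15752 + 8656)/9 = 7 - 2*√678/3 ≈ -10.359)
o - U = 37/67 - (7 - 2*√678/3) = 37/67 + (-7 + 2*√678/3) = -432/67 + 2*√678/3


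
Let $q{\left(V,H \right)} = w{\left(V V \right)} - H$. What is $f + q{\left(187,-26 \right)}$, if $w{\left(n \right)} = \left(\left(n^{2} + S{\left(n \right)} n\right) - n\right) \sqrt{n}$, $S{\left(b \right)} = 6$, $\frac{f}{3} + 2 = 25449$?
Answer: $228702162089$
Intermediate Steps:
$f = 76341$ ($f = -6 + 3 \cdot 25449 = -6 + 76347 = 76341$)
$w{\left(n \right)} = \sqrt{n} \left(n^{2} + 5 n\right)$ ($w{\left(n \right)} = \left(\left(n^{2} + 6 n\right) - n\right) \sqrt{n} = \left(n^{2} + 5 n\right) \sqrt{n} = \sqrt{n} \left(n^{2} + 5 n\right)$)
$q{\left(V,H \right)} = - H + \left(V^{2}\right)^{\frac{3}{2}} \left(5 + V^{2}\right)$ ($q{\left(V,H \right)} = \left(V V\right)^{\frac{3}{2}} \left(5 + V V\right) - H = \left(V^{2}\right)^{\frac{3}{2}} \left(5 + V^{2}\right) - H = - H + \left(V^{2}\right)^{\frac{3}{2}} \left(5 + V^{2}\right)$)
$f + q{\left(187,-26 \right)} = 76341 - \left(-26 - \left(187^{2}\right)^{\frac{3}{2}} \left(5 + 187^{2}\right)\right) = 76341 + \left(26 + 34969^{\frac{3}{2}} \left(5 + 34969\right)\right) = 76341 + \left(26 + 6539203 \cdot 34974\right) = 76341 + \left(26 + 228702085722\right) = 76341 + 228702085748 = 228702162089$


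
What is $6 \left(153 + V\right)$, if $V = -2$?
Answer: $906$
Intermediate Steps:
$6 \left(153 + V\right) = 6 \left(153 - 2\right) = 6 \cdot 151 = 906$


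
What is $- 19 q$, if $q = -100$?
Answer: $1900$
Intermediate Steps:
$- 19 q = \left(-19\right) \left(-100\right) = 1900$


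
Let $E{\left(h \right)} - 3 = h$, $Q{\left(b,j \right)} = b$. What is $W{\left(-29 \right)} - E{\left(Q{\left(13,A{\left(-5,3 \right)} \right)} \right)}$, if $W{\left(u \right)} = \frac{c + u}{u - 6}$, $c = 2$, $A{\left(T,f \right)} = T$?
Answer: $- \frac{533}{35} \approx -15.229$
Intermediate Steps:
$W{\left(u \right)} = \frac{2 + u}{-6 + u}$ ($W{\left(u \right)} = \frac{2 + u}{u - 6} = \frac{2 + u}{-6 + u}$)
$E{\left(h \right)} = 3 + h$
$W{\left(-29 \right)} - E{\left(Q{\left(13,A{\left(-5,3 \right)} \right)} \right)} = \frac{2 - 29}{-6 - 29} - \left(3 + 13\right) = \frac{1}{-35} \left(-27\right) - 16 = \left(- \frac{1}{35}\right) \left(-27\right) - 16 = \frac{27}{35} - 16 = - \frac{533}{35}$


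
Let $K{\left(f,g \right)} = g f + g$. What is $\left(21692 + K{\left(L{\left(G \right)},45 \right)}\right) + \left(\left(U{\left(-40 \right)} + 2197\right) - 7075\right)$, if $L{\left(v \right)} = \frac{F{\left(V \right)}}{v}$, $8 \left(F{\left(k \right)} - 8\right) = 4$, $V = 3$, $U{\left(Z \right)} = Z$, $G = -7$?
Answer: $\frac{234701}{14} \approx 16764.0$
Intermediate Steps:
$F{\left(k \right)} = \frac{17}{2}$ ($F{\left(k \right)} = 8 + \frac{1}{8} \cdot 4 = 8 + \frac{1}{2} = \frac{17}{2}$)
$L{\left(v \right)} = \frac{17}{2 v}$
$K{\left(f,g \right)} = g + f g$ ($K{\left(f,g \right)} = f g + g = g + f g$)
$\left(21692 + K{\left(L{\left(G \right)},45 \right)}\right) + \left(\left(U{\left(-40 \right)} + 2197\right) - 7075\right) = \left(21692 + 45 \left(1 + \frac{17}{2 \left(-7\right)}\right)\right) + \left(\left(-40 + 2197\right) - 7075\right) = \left(21692 + 45 \left(1 + \frac{17}{2} \left(- \frac{1}{7}\right)\right)\right) + \left(2157 - 7075\right) = \left(21692 + 45 \left(1 - \frac{17}{14}\right)\right) - 4918 = \left(21692 + 45 \left(- \frac{3}{14}\right)\right) - 4918 = \left(21692 - \frac{135}{14}\right) - 4918 = \frac{303553}{14} - 4918 = \frac{234701}{14}$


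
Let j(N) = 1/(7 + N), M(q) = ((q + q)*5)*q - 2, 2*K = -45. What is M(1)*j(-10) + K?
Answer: -151/6 ≈ -25.167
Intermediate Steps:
K = -45/2 (K = (1/2)*(-45) = -45/2 ≈ -22.500)
M(q) = -2 + 10*q**2 (M(q) = ((2*q)*5)*q - 2 = (10*q)*q - 2 = 10*q**2 - 2 = -2 + 10*q**2)
M(1)*j(-10) + K = (-2 + 10*1**2)/(7 - 10) - 45/2 = (-2 + 10*1)/(-3) - 45/2 = (-2 + 10)*(-1/3) - 45/2 = 8*(-1/3) - 45/2 = -8/3 - 45/2 = -151/6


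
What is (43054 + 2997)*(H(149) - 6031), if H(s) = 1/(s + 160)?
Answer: -85819630478/309 ≈ -2.7773e+8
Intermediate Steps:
H(s) = 1/(160 + s)
(43054 + 2997)*(H(149) - 6031) = (43054 + 2997)*(1/(160 + 149) - 6031) = 46051*(1/309 - 6031) = 46051*(-1863578/309) = -85819630478/309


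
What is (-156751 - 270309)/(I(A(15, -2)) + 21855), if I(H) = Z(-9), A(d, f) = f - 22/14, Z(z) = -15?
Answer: -21353/1092 ≈ -19.554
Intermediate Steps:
A(d, f) = -11/7 + f (A(d, f) = f - 22*1/14 = f - 11/7 = -11/7 + f)
I(H) = -15
(-156751 - 270309)/(I(A(15, -2)) + 21855) = (-156751 - 270309)/(-15 + 21855) = -427060/21840 = -427060*1/21840 = -21353/1092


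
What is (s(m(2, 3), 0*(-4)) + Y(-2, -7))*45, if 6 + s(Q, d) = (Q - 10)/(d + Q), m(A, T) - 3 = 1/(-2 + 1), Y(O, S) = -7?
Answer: -765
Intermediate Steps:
m(A, T) = 2 (m(A, T) = 3 + 1/(-2 + 1) = 3 + 1/(-1) = 3 - 1 = 2)
s(Q, d) = -6 + (-10 + Q)/(Q + d) (s(Q, d) = -6 + (Q - 10)/(d + Q) = -6 + (-10 + Q)/(Q + d))
(s(m(2, 3), 0*(-4)) + Y(-2, -7))*45 = ((-10 - 0*(-4) - 5*2)/(2 + 0*(-4)) - 7)*45 = ((-10 - 6*0 - 10)/(2 + 0) - 7)*45 = ((-10 + 0 - 10)/2 - 7)*45 = ((½)*(-20) - 7)*45 = (-10 - 7)*45 = -17*45 = -765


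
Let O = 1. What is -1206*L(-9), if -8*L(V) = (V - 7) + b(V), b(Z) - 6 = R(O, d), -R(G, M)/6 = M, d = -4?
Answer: 4221/2 ≈ 2110.5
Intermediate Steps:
R(G, M) = -6*M
b(Z) = 30 (b(Z) = 6 - 6*(-4) = 6 + 24 = 30)
L(V) = -23/8 - V/8 (L(V) = -((V - 7) + 30)/8 = -((-7 + V) + 30)/8 = -(23 + V)/8 = -23/8 - V/8)
-1206*L(-9) = -1206*(-23/8 - ⅛*(-9)) = -1206*(-23/8 + 9/8) = -1206*(-7/4) = 4221/2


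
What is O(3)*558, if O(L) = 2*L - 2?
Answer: 2232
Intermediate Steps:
O(L) = -2 + 2*L
O(3)*558 = (-2 + 2*3)*558 = (-2 + 6)*558 = 4*558 = 2232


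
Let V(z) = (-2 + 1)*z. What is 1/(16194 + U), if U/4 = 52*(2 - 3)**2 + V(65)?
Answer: 1/16142 ≈ 6.1950e-5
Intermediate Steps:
V(z) = -z
U = -52 (U = 4*(52*(2 - 3)**2 - 1*65) = 4*(52*(-1)**2 - 65) = 4*(52*1 - 65) = 4*(52 - 65) = 4*(-13) = -52)
1/(16194 + U) = 1/(16194 - 52) = 1/16142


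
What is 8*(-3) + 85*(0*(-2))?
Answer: -24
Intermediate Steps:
8*(-3) + 85*(0*(-2)) = -24 + 85*0 = -24 + 0 = -24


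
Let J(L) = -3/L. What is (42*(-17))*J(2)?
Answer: 1071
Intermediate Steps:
(42*(-17))*J(2) = (42*(-17))*(-3/2) = -(-2142)/2 = -714*(-3/2) = 1071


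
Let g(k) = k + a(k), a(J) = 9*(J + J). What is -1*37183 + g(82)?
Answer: -35625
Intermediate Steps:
a(J) = 18*J (a(J) = 9*(2*J) = 18*J)
g(k) = 19*k (g(k) = k + 18*k = 19*k)
-1*37183 + g(82) = -1*37183 + 19*82 = -37183 + 1558 = -35625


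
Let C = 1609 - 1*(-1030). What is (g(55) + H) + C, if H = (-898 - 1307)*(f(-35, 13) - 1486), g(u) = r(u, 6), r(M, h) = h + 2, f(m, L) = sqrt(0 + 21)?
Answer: 3279277 - 2205*sqrt(21) ≈ 3.2692e+6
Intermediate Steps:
f(m, L) = sqrt(21)
r(M, h) = 2 + h
g(u) = 8 (g(u) = 2 + 6 = 8)
C = 2639 (C = 1609 + 1030 = 2639)
H = 3276630 - 2205*sqrt(21) (H = (-898 - 1307)*(sqrt(21) - 1486) = -2205*(-1486 + sqrt(21)) = 3276630 - 2205*sqrt(21) ≈ 3.2665e+6)
(g(55) + H) + C = (8 + (3276630 - 2205*sqrt(21))) + 2639 = (3276638 - 2205*sqrt(21)) + 2639 = 3279277 - 2205*sqrt(21)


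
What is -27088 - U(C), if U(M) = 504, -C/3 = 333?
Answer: -27592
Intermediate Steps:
C = -999 (C = -3*333 = -999)
-27088 - U(C) = -27088 - 1*504 = -27088 - 504 = -27592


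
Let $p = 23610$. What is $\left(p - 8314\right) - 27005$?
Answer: $-11709$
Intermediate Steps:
$\left(p - 8314\right) - 27005 = \left(23610 - 8314\right) - 27005 = 15296 - 27005 = -11709$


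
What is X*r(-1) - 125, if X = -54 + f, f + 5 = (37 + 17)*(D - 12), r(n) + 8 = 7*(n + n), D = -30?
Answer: 51069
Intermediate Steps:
r(n) = -8 + 14*n (r(n) = -8 + 7*(n + n) = -8 + 7*(2*n) = -8 + 14*n)
f = -2273 (f = -5 + (37 + 17)*(-30 - 12) = -5 + 54*(-42) = -5 - 2268 = -2273)
X = -2327 (X = -54 - 2273 = -2327)
X*r(-1) - 125 = -2327*(-8 + 14*(-1)) - 125 = -2327*(-8 - 14) - 125 = -2327*(-22) - 125 = 51194 - 125 = 51069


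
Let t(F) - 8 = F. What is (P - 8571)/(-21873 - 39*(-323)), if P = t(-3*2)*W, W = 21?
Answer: 2843/3092 ≈ 0.91947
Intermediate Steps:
t(F) = 8 + F
P = 42 (P = (8 - 3*2)*21 = (8 - 6)*21 = 2*21 = 42)
(P - 8571)/(-21873 - 39*(-323)) = (42 - 8571)/(-21873 - 39*(-323)) = -8529/(-21873 + 12597) = -8529/(-9276) = -8529*(-1/9276) = 2843/3092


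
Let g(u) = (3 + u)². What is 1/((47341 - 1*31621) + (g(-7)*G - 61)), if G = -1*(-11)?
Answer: 1/15835 ≈ 6.3151e-5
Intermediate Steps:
G = 11
1/((47341 - 1*31621) + (g(-7)*G - 61)) = 1/((47341 - 1*31621) + ((3 - 7)²*11 - 61)) = 1/((47341 - 31621) + ((-4)²*11 - 61)) = 1/(15720 + (16*11 - 61)) = 1/(15720 + (176 - 61)) = 1/(15720 + 115) = 1/15835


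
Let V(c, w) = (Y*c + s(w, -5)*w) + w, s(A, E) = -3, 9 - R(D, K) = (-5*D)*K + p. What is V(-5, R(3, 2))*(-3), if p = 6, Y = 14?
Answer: 408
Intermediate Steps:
R(D, K) = 3 + 5*D*K (R(D, K) = 9 - ((-5*D)*K + 6) = 9 - (-5*D*K + 6) = 9 - (6 - 5*D*K) = 9 + (-6 + 5*D*K) = 3 + 5*D*K)
V(c, w) = -2*w + 14*c (V(c, w) = (14*c - 3*w) + w = (-3*w + 14*c) + w = -2*w + 14*c)
V(-5, R(3, 2))*(-3) = (-2*(3 + 5*3*2) + 14*(-5))*(-3) = (-2*(3 + 30) - 70)*(-3) = (-2*33 - 70)*(-3) = (-66 - 70)*(-3) = -136*(-3) = 408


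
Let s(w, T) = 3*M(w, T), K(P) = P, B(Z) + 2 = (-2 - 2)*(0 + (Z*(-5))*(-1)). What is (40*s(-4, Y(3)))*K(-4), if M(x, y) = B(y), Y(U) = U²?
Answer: 87360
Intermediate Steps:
B(Z) = -2 - 20*Z (B(Z) = -2 + (-2 - 2)*(0 + (Z*(-5))*(-1)) = -2 - 4*(0 - 5*Z*(-1)) = -2 - 4*(0 + 5*Z) = -2 - 20*Z)
M(x, y) = -2 - 20*y
s(w, T) = -6 - 60*T (s(w, T) = 3*(-2 - 20*T) = -6 - 60*T)
(40*s(-4, Y(3)))*K(-4) = (40*(-6 - 60*3²))*(-4) = (40*(-6 - 60*9))*(-4) = (40*(-6 - 540))*(-4) = (40*(-546))*(-4) = -21840*(-4) = 87360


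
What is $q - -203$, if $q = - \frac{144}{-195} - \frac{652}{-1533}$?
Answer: $\frac{20343899}{99645} \approx 204.16$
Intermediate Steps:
$q = \frac{115964}{99645}$ ($q = \left(-144\right) \left(- \frac{1}{195}\right) - - \frac{652}{1533} = \frac{48}{65} + \frac{652}{1533} = \frac{115964}{99645} \approx 1.1638$)
$q - -203 = \frac{115964}{99645} - -203 = \frac{115964}{99645} + 203 = \frac{20343899}{99645}$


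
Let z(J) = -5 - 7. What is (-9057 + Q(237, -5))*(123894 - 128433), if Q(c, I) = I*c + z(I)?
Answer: 46542906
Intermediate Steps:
z(J) = -12
Q(c, I) = -12 + I*c (Q(c, I) = I*c - 12 = -12 + I*c)
(-9057 + Q(237, -5))*(123894 - 128433) = (-9057 + (-12 - 5*237))*(123894 - 128433) = (-9057 + (-12 - 1185))*(-4539) = (-9057 - 1197)*(-4539) = -10254*(-4539) = 46542906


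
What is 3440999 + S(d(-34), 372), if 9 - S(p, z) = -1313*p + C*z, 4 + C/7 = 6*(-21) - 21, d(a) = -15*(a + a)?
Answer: 5173472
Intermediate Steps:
d(a) = -30*a
C = -1057 (C = -28 + 7*(6*(-21) - 21) = -28 + 7*(-126 - 21) = -28 + 7*(-147) = -28 - 1029 = -1057)
S(p, z) = 9 + 1057*z + 1313*p (S(p, z) = 9 - (-1313*p - 1057*z) = 9 + (1057*z + 1313*p) = 9 + 1057*z + 1313*p)
3440999 + S(d(-34), 372) = 3440999 + (9 + 1057*372 + 1313*(-30*(-34))) = 3440999 + (9 + 393204 + 1313*1020) = 3440999 + (9 + 393204 + 1339260) = 3440999 + 1732473 = 5173472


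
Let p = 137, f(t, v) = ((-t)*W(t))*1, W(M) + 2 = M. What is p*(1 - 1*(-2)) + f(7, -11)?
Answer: 376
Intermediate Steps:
W(M) = -2 + M
f(t, v) = -t*(-2 + t) (f(t, v) = ((-t)*(-2 + t))*1 = -t*(-2 + t)*1 = -t*(-2 + t))
p*(1 - 1*(-2)) + f(7, -11) = 137*(1 - 1*(-2)) + 7*(2 - 1*7) = 137*(1 + 2) + 7*(2 - 7) = 137*3 + 7*(-5) = 411 - 35 = 376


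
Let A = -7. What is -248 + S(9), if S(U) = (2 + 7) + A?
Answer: -246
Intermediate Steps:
S(U) = 2 (S(U) = (2 + 7) - 7 = 9 - 7 = 2)
-248 + S(9) = -248 + 2 = -246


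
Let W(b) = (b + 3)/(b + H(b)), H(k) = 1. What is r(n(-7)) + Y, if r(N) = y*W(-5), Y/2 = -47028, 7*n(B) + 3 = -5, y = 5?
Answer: -188107/2 ≈ -94054.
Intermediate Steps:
n(B) = -8/7 (n(B) = -3/7 + (⅐)*(-5) = -3/7 - 5/7 = -8/7)
Y = -94056 (Y = 2*(-47028) = -94056)
W(b) = (3 + b)/(1 + b) (W(b) = (b + 3)/(b + 1) = (3 + b)/(1 + b))
r(N) = 5/2 (r(N) = 5*((3 - 5)/(1 - 5)) = 5*(-2/(-4)) = 5*(-¼*(-2)) = 5*(½) = 5/2)
r(n(-7)) + Y = 5/2 - 94056 = -188107/2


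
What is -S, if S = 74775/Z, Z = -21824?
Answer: 74775/21824 ≈ 3.4263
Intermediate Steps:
S = -74775/21824 (S = 74775/(-21824) = 74775*(-1/21824) = -74775/21824 ≈ -3.4263)
-S = -1*(-74775/21824) = 74775/21824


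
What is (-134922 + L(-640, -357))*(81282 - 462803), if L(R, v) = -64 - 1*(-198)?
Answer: 51424452548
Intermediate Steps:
L(R, v) = 134 (L(R, v) = -64 + 198 = 134)
(-134922 + L(-640, -357))*(81282 - 462803) = (-134922 + 134)*(81282 - 462803) = -134788*(-381521) = 51424452548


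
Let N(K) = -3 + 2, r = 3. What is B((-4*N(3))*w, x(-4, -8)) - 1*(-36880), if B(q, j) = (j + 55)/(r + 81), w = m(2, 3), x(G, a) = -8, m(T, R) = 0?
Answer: 3097967/84 ≈ 36881.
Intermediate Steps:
N(K) = -1
w = 0
B(q, j) = 55/84 + j/84 (B(q, j) = (j + 55)/(3 + 81) = (55 + j)/84 = (55 + j)*(1/84) = 55/84 + j/84)
B((-4*N(3))*w, x(-4, -8)) - 1*(-36880) = (55/84 + (1/84)*(-8)) - 1*(-36880) = (55/84 - 2/21) + 36880 = 47/84 + 36880 = 3097967/84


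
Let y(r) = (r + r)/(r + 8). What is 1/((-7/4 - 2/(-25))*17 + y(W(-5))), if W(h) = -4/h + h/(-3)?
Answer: -15700/438323 ≈ -0.035818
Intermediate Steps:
W(h) = -4/h - h/3 (W(h) = -4/h + h*(-⅓) = -4/h - h/3)
y(r) = 2*r/(8 + r) (y(r) = (2*r)/(8 + r) = 2*r/(8 + r))
1/((-7/4 - 2/(-25))*17 + y(W(-5))) = 1/((-7/4 - 2/(-25))*17 + 2*(-4/(-5) - ⅓*(-5))/(8 + (-4/(-5) - ⅓*(-5)))) = 1/((-7*¼ - 2*(-1/25))*17 + 2*(-4*(-⅕) + 5/3)/(8 + (-4*(-⅕) + 5/3))) = 1/((-7/4 + 2/25)*17 + 2*(⅘ + 5/3)/(8 + (⅘ + 5/3))) = 1/(-167/100*17 + 2*(37/15)/(8 + 37/15)) = 1/(-2839/100 + 2*(37/15)/(157/15)) = 1/(-2839/100 + 2*(37/15)*(15/157)) = 1/(-2839/100 + 74/157) = 1/(-438323/15700) = -15700/438323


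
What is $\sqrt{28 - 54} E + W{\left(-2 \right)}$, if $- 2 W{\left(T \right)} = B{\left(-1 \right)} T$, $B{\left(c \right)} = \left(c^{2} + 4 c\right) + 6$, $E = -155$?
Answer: $3 - 155 i \sqrt{26} \approx 3.0 - 790.35 i$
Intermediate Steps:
$B{\left(c \right)} = 6 + c^{2} + 4 c$
$W{\left(T \right)} = - \frac{3 T}{2}$ ($W{\left(T \right)} = - \frac{\left(6 + \left(-1\right)^{2} + 4 \left(-1\right)\right) T}{2} = - \frac{\left(6 + 1 - 4\right) T}{2} = - \frac{3 T}{2}$)
$\sqrt{28 - 54} E + W{\left(-2 \right)} = \sqrt{28 - 54} \left(-155\right) - -3 = \sqrt{-26} \left(-155\right) + 3 = i \sqrt{26} \left(-155\right) + 3 = - 155 i \sqrt{26} + 3 = 3 - 155 i \sqrt{26}$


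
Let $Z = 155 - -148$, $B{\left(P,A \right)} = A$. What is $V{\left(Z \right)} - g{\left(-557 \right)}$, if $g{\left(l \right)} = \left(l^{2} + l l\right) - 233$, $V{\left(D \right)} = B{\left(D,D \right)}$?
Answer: $-619962$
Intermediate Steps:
$Z = 303$ ($Z = 155 + 148 = 303$)
$V{\left(D \right)} = D$
$g{\left(l \right)} = -233 + 2 l^{2}$ ($g{\left(l \right)} = \left(l^{2} + l^{2}\right) - 233 = 2 l^{2} - 233 = -233 + 2 l^{2}$)
$V{\left(Z \right)} - g{\left(-557 \right)} = 303 - \left(-233 + 2 \left(-557\right)^{2}\right) = 303 - \left(-233 + 2 \cdot 310249\right) = 303 - \left(-233 + 620498\right) = 303 - 620265 = -619962$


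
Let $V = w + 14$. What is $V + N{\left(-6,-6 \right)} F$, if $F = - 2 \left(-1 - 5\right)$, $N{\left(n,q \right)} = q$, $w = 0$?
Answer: $-58$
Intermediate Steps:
$V = 14$ ($V = 0 + 14 = 14$)
$F = 12$ ($F = \left(-2\right) \left(-6\right) = 12$)
$V + N{\left(-6,-6 \right)} F = 14 - 72 = -58$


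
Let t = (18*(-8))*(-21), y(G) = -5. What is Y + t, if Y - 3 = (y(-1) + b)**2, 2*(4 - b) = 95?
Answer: 21517/4 ≈ 5379.3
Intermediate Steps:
b = -87/2 (b = 4 - 1/2*95 = 4 - 95/2 = -87/2 ≈ -43.500)
t = 3024 (t = -144*(-21) = 3024)
Y = 9421/4 (Y = 3 + (-5 - 87/2)**2 = 3 + (-97/2)**2 = 3 + 9409/4 = 9421/4 ≈ 2355.3)
Y + t = 9421/4 + 3024 = 21517/4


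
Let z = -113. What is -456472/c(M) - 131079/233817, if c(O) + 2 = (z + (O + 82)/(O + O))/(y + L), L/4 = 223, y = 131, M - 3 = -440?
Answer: 31809358679320793/147040574729 ≈ 2.1633e+5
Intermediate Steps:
M = -437 (M = 3 - 440 = -437)
L = 892 (L = 4*223 = 892)
c(O) = -2159/1023 + (82 + O)/(2046*O) (c(O) = -2 + (-113 + (O + 82)/(O + O))/(131 + 892) = -2 + (-113 + (82 + O)/((2*O)))/1023 = -2 + (-113 + (82 + O)*(1/(2*O)))*(1/1023) = -2 + (-113 + (82 + O)/(2*O))*(1/1023) = -2 + (-113/1023 + (82 + O)/(2046*O)) = -2159/1023 + (82 + O)/(2046*O))
-456472/c(M) - 131079/233817 = -456472*(-894102/(82 - 4317*(-437))) - 131079/233817 = -456472*(-894102/(82 + 1886529)) - 131079*1/233817 = -456472/((1/2046)*(-1/437)*1886611) - 43693/77939 = -456472/(-1886611/894102) - 43693/77939 = -456472*(-894102/1886611) - 43693/77939 = 408132528144/1886611 - 43693/77939 = 31809358679320793/147040574729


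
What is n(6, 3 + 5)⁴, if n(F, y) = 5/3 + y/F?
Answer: 81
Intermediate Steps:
n(F, y) = 5/3 + y/F (n(F, y) = 5*(⅓) + y/F = 5/3 + y/F)
n(6, 3 + 5)⁴ = (5/3 + (3 + 5)/6)⁴ = (5/3 + 8*(⅙))⁴ = (5/3 + 4/3)⁴ = 3⁴ = 81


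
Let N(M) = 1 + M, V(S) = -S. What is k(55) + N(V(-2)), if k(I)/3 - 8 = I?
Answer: 192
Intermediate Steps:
k(I) = 24 + 3*I
k(55) + N(V(-2)) = (24 + 3*55) + (1 - 1*(-2)) = (24 + 165) + (1 + 2) = 189 + 3 = 192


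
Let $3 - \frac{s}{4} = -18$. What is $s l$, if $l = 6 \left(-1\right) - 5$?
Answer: $-924$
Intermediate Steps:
$l = -11$ ($l = -6 - 5 = -11$)
$s = 84$ ($s = 12 - -72 = 12 + 72 = 84$)
$s l = 84 \left(-11\right) = -924$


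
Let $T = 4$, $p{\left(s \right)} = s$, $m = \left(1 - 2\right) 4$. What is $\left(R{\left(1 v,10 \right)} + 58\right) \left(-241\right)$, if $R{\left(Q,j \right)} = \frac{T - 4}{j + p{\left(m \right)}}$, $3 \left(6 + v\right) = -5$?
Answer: $-13978$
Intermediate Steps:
$v = - \frac{23}{3}$ ($v = -6 + \frac{1}{3} \left(-5\right) = -6 - \frac{5}{3} = - \frac{23}{3} \approx -7.6667$)
$m = -4$ ($m = \left(-1\right) 4 = -4$)
$R{\left(Q,j \right)} = 0$ ($R{\left(Q,j \right)} = \frac{4 - 4}{j - 4} = \frac{0}{-4 + j} = 0$)
$\left(R{\left(1 v,10 \right)} + 58\right) \left(-241\right) = \left(0 + 58\right) \left(-241\right) = 58 \left(-241\right) = -13978$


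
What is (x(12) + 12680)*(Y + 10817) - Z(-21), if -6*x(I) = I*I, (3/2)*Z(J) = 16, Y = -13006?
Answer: -83111984/3 ≈ -2.7704e+7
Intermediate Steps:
Z(J) = 32/3 (Z(J) = (⅔)*16 = 32/3)
x(I) = -I²/6 (x(I) = -I*I/6 = -I²/6)
(x(12) + 12680)*(Y + 10817) - Z(-21) = (-⅙*12² + 12680)*(-13006 + 10817) - 1*32/3 = (-⅙*144 + 12680)*(-2189) - 32/3 = (-24 + 12680)*(-2189) - 32/3 = 12656*(-2189) - 32/3 = -27703984 - 32/3 = -83111984/3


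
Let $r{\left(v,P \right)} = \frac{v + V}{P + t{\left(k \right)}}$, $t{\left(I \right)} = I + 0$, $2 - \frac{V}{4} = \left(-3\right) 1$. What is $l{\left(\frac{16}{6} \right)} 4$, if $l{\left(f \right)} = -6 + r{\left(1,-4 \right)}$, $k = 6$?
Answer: $18$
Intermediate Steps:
$V = 20$ ($V = 8 - 4 \left(\left(-3\right) 1\right) = 8 - -12 = 8 + 12 = 20$)
$t{\left(I \right)} = I$
$r{\left(v,P \right)} = \frac{20 + v}{6 + P}$ ($r{\left(v,P \right)} = \frac{v + 20}{P + 6} = \frac{20 + v}{6 + P}$)
$l{\left(f \right)} = \frac{9}{2}$ ($l{\left(f \right)} = -6 + \frac{20 + 1}{6 - 4} = -6 + \frac{1}{2} \cdot 21 = -6 + \frac{21}{2} = \frac{9}{2}$)
$l{\left(\frac{16}{6} \right)} 4 = \frac{9}{2} \cdot 4 = 18$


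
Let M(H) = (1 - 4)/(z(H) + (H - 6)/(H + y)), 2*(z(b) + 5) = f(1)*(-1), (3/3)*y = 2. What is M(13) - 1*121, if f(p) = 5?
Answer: -25441/211 ≈ -120.57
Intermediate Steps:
y = 2
z(b) = -15/2 (z(b) = -5 + (5*(-1))/2 = -5 + (1/2)*(-5) = -5 - 5/2 = -15/2)
M(H) = -3/(-15/2 + (-6 + H)/(2 + H)) (M(H) = (1 - 4)/(-15/2 + (H - 6)/(H + 2)) = -3/(-15/2 + (-6 + H)/(2 + H)))
M(13) - 1*121 = 6*(2 + 13)/(42 + 13*13) - 1*121 = 6*15/(42 + 169) - 121 = 6*15/211 - 121 = 6*(1/211)*15 - 121 = 90/211 - 121 = -25441/211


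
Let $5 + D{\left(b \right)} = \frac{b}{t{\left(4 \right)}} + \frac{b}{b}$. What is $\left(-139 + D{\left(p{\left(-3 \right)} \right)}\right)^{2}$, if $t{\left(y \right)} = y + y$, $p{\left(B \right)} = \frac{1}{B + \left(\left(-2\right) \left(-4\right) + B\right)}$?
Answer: $\frac{5230369}{256} \approx 20431.0$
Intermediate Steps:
$p{\left(B \right)} = \frac{1}{8 + 2 B}$ ($p{\left(B \right)} = \frac{1}{B + \left(8 + B\right)} = \frac{1}{8 + 2 B}$)
$t{\left(y \right)} = 2 y$
$D{\left(b \right)} = -4 + \frac{b}{8}$ ($D{\left(b \right)} = -5 + \left(\frac{b}{2 \cdot 4} + \frac{b}{b}\right) = -5 + \left(\frac{b}{8} + 1\right) = -5 + \left(1 + \frac{b}{8}\right) = -4 + \frac{b}{8}$)
$\left(-139 + D{\left(p{\left(-3 \right)} \right)}\right)^{2} = \left(-139 - \left(4 - \frac{\frac{1}{2} \frac{1}{4 - 3}}{8}\right)\right)^{2} = \left(-139 - \left(4 - \frac{\frac{1}{2} \cdot 1^{-1}}{8}\right)\right)^{2} = \left(-139 - \left(4 - \frac{\frac{1}{2} \cdot 1}{8}\right)\right)^{2} = \left(-139 + \left(-4 + \frac{1}{8} \cdot \frac{1}{2}\right)\right)^{2} = \left(-139 + \left(-4 + \frac{1}{16}\right)\right)^{2} = \left(-139 - \frac{63}{16}\right)^{2} = \left(- \frac{2287}{16}\right)^{2} = \frac{5230369}{256}$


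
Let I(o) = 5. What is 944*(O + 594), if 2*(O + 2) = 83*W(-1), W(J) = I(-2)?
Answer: 754728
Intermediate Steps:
W(J) = 5
O = 411/2 (O = -2 + (83*5)/2 = -2 + (½)*415 = -2 + 415/2 = 411/2 ≈ 205.50)
944*(O + 594) = 944*(411/2 + 594) = 944*(1599/2) = 754728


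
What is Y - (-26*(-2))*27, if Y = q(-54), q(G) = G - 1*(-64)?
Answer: -1394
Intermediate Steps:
q(G) = 64 + G (q(G) = G + 64 = 64 + G)
Y = 10 (Y = 64 - 54 = 10)
Y - (-26*(-2))*27 = 10 - (-26*(-2))*27 = 10 - 52*27 = 10 - 1*1404 = 10 - 1404 = -1394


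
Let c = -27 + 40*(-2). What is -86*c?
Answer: 9202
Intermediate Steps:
c = -107 (c = -27 - 80 = -107)
-86*c = -86*(-107) = 9202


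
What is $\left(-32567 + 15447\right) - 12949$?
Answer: $-30069$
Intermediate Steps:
$\left(-32567 + 15447\right) - 12949 = -17120 - 12949 = -30069$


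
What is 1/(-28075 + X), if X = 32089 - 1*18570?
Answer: -1/14556 ≈ -6.8700e-5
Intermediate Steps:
X = 13519 (X = 32089 - 18570 = 13519)
1/(-28075 + X) = 1/(-28075 + 13519) = 1/(-14556) = -1/14556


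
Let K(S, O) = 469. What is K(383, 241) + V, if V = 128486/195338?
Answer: 45871004/97669 ≈ 469.66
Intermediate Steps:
V = 64243/97669 (V = 128486*(1/195338) = 64243/97669 ≈ 0.65776)
K(383, 241) + V = 469 + 64243/97669 = 45871004/97669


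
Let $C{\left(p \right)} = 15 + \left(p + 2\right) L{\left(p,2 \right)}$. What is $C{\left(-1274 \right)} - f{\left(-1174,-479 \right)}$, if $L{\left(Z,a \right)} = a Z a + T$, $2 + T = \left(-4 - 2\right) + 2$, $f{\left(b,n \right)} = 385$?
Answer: $6489374$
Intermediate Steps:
$T = -6$ ($T = -2 + \left(\left(-4 - 2\right) + 2\right) = -2 + \left(-6 + 2\right) = -2 - 4 = -6$)
$L{\left(Z,a \right)} = -6 + Z a^{2}$ ($L{\left(Z,a \right)} = a Z a - 6 = Z a a - 6 = Z a^{2} - 6 = -6 + Z a^{2}$)
$C{\left(p \right)} = 15 + \left(-6 + 4 p\right) \left(2 + p\right)$ ($C{\left(p \right)} = 15 + \left(p + 2\right) \left(-6 + p 2^{2}\right) = 15 + \left(2 + p\right) \left(-6 + p 4\right) = 15 + \left(2 + p\right) \left(-6 + 4 p\right) = 15 + \left(-6 + 4 p\right) \left(2 + p\right)$)
$C{\left(-1274 \right)} - f{\left(-1174,-479 \right)} = \left(3 + 2 \left(-1274\right) + 4 \left(-1274\right)^{2}\right) - 385 = \left(3 - 2548 + 4 \cdot 1623076\right) - 385 = \left(3 - 2548 + 6492304\right) - 385 = 6489759 - 385 = 6489374$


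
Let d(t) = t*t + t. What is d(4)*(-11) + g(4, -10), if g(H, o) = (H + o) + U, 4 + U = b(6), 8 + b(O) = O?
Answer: -232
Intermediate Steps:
b(O) = -8 + O
U = -6 (U = -4 + (-8 + 6) = -4 - 2 = -6)
d(t) = t + t² (d(t) = t² + t = t + t²)
g(H, o) = -6 + H + o (g(H, o) = (H + o) - 6 = -6 + H + o)
d(4)*(-11) + g(4, -10) = (4*(1 + 4))*(-11) + (-6 + 4 - 10) = (4*5)*(-11) - 12 = 20*(-11) - 12 = -220 - 12 = -232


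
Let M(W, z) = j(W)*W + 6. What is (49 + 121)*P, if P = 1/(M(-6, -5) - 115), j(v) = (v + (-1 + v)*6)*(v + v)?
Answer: -34/713 ≈ -0.047686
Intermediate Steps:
j(v) = 2*v*(-6 + 7*v) (j(v) = (v + (-6 + 6*v))*(2*v) = (-6 + 7*v)*(2*v) = 2*v*(-6 + 7*v))
M(W, z) = 6 + 2*W²*(-6 + 7*W) (M(W, z) = (2*W*(-6 + 7*W))*W + 6 = 2*W²*(-6 + 7*W) + 6 = 6 + 2*W²*(-6 + 7*W))
P = -1/3565 (P = 1/((6 + 2*(-6)²*(-6 + 7*(-6))) - 115) = 1/((6 + 2*36*(-6 - 42)) - 115) = 1/((6 + 2*36*(-48)) - 115) = 1/((6 - 3456) - 115) = 1/(-3450 - 115) = 1/(-3565) = -1/3565 ≈ -0.00028051)
(49 + 121)*P = (49 + 121)*(-1/3565) = 170*(-1/3565) = -34/713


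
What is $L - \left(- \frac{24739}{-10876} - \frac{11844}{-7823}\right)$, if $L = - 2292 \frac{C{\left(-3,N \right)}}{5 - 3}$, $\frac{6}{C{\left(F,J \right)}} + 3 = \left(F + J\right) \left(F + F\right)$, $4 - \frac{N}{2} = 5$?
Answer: $- \frac{65970417895}{255248844} \approx -258.46$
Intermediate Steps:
$N = -2$ ($N = 8 - 10 = -2$)
$C{\left(F,J \right)} = \frac{6}{-3 + 2 F \left(F + J\right)}$ ($C{\left(F,J \right)} = \frac{6}{-3 + \left(F + J\right) \left(F + F\right)} = \frac{6}{-3 + \left(F + J\right) 2 F} = \frac{6}{-3 + 2 F \left(F + J\right)}$)
$L = - \frac{764}{3}$ ($L = - 2292 \frac{6 \frac{1}{-3 + 2 \left(-3\right)^{2} + 2 \left(-3\right) \left(-2\right)}}{5 - 3} = - 2292 \frac{6 \frac{1}{-3 + 2 \cdot 9 + 12}}{2} = - 2292 \frac{6}{-3 + 18 + 12} \cdot \frac{1}{2} = - 2292 \cdot \frac{6}{27} \cdot \frac{1}{2} = - 2292 \cdot 6 \cdot \frac{1}{27} \cdot \frac{1}{2} = - 2292 \cdot \frac{2}{9} \cdot \frac{1}{2} = \left(-2292\right) \frac{1}{9} = - \frac{764}{3} \approx -254.67$)
$L - \left(- \frac{24739}{-10876} - \frac{11844}{-7823}\right) = - \frac{764}{3} - \left(- \frac{24739}{-10876} - \frac{11844}{-7823}\right) = - \frac{764}{3} - \left(\left(-24739\right) \left(- \frac{1}{10876}\right) - - \frac{11844}{7823}\right) = - \frac{764}{3} - \left(\frac{24739}{10876} + \frac{11844}{7823}\right) = - \frac{764}{3} - \frac{322348541}{85082948} = - \frac{65970417895}{255248844}$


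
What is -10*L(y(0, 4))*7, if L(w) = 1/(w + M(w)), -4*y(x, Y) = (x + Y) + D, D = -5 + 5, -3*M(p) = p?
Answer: 105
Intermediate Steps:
M(p) = -p/3
D = 0
y(x, Y) = -Y/4 - x/4 (y(x, Y) = -((x + Y) + 0)/4 = -((Y + x) + 0)/4 = -(Y + x)/4 = -Y/4 - x/4)
L(w) = 3/(2*w) (L(w) = 1/(w - w/3) = 1/(2*w/3) = 3/(2*w))
-10*L(y(0, 4))*7 = -15/(-1/4*4 - 1/4*0)*7 = -15/(-1 + 0)*7 = -15/(-1)*7 = -15*(-1)*7 = -10*(-3/2)*7 = 15*7 = 105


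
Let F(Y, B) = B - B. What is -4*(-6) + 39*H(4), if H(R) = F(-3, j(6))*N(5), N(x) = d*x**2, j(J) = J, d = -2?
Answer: 24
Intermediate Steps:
F(Y, B) = 0
N(x) = -2*x**2
H(R) = 0 (H(R) = 0*(-2*5**2) = 0*(-2*25) = 0*(-50) = 0)
-4*(-6) + 39*H(4) = -4*(-6) + 39*0 = 24 + 0 = 24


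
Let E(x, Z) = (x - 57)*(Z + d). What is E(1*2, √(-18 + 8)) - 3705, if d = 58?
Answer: -6895 - 55*I*√10 ≈ -6895.0 - 173.93*I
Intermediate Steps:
E(x, Z) = (-57 + x)*(58 + Z) (E(x, Z) = (x - 57)*(Z + 58) = (-57 + x)*(58 + Z))
E(1*2, √(-18 + 8)) - 3705 = (-3306 - 57*√(-18 + 8) + 58*(1*2) + √(-18 + 8)*(1*2)) - 3705 = (-3306 - 57*I*√10 + 58*2 + √(-10)*2) - 3705 = (-3306 - 57*I*√10 + 116 + (I*√10)*2) - 3705 = (-3306 - 57*I*√10 + 116 + 2*I*√10) - 3705 = (-3190 - 55*I*√10) - 3705 = -6895 - 55*I*√10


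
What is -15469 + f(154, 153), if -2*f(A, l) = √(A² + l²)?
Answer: -15469 - 5*√1885/2 ≈ -15578.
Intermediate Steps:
f(A, l) = -√(A² + l²)/2
-15469 + f(154, 153) = -15469 - √(154² + 153²)/2 = -15469 - √(23716 + 23409)/2 = -15469 - 5*√1885/2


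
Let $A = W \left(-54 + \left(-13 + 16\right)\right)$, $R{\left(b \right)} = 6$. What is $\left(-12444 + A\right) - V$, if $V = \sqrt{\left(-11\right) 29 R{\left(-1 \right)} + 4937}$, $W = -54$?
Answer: $-9690 - \sqrt{3023} \approx -9745.0$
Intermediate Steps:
$A = 2754$ ($A = - 54 \left(-54 + \left(-13 + 16\right)\right) = - 54 \left(-54 + 3\right) = \left(-54\right) \left(-51\right) = 2754$)
$V = \sqrt{3023}$ ($V = \sqrt{\left(-11\right) 29 \cdot 6 + 4937} = \sqrt{\left(-319\right) 6 + 4937} = \sqrt{-1914 + 4937} = \sqrt{3023} \approx 54.982$)
$\left(-12444 + A\right) - V = \left(-12444 + 2754\right) - \sqrt{3023} = -9690 - \sqrt{3023}$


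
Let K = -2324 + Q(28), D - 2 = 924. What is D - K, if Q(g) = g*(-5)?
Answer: 3390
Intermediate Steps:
D = 926 (D = 2 + 924 = 926)
Q(g) = -5*g
K = -2464 (K = -2324 - 5*28 = -2324 - 140 = -2464)
D - K = 926 - 1*(-2464) = 926 + 2464 = 3390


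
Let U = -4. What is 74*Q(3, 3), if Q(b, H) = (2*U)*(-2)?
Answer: 1184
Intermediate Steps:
Q(b, H) = 16 (Q(b, H) = (2*(-4))*(-2) = -8*(-2) = 16)
74*Q(3, 3) = 74*16 = 1184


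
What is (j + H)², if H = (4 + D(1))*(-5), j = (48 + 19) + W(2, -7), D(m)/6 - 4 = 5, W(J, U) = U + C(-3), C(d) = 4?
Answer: 51076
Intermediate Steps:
W(J, U) = 4 + U (W(J, U) = U + 4 = 4 + U)
D(m) = 54 (D(m) = 24 + 6*5 = 24 + 30 = 54)
j = 64 (j = (48 + 19) + (4 - 7) = 67 - 3 = 64)
H = -290 (H = (4 + 54)*(-5) = 58*(-5) = -290)
(j + H)² = (64 - 290)² = (-226)² = 51076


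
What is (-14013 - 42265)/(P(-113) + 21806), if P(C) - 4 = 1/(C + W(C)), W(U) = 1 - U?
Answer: -56278/21811 ≈ -2.5803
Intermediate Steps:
P(C) = 5 (P(C) = 4 + 1/(C + (1 - C)) = 4 + 1/1 = 4 + 1 = 5)
(-14013 - 42265)/(P(-113) + 21806) = (-14013 - 42265)/(5 + 21806) = -56278/21811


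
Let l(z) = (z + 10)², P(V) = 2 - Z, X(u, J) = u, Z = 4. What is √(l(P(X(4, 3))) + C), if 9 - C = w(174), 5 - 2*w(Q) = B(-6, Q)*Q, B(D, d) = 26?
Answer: √9330/2 ≈ 48.296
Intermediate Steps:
P(V) = -2 (P(V) = 2 - 1*4 = 2 - 4 = -2)
w(Q) = 5/2 - 13*Q
C = 4537/2 (C = 9 - (5/2 - 13*174) = 9 - (5/2 - 2262) = 9 - 1*(-4519/2) = 9 + 4519/2 = 4537/2 ≈ 2268.5)
l(z) = (10 + z)²
√(l(P(X(4, 3))) + C) = √((10 - 2)² + 4537/2) = √(8² + 4537/2) = √(64 + 4537/2) = √(4665/2) = √9330/2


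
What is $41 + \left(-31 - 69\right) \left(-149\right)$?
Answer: $14941$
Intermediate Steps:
$41 + \left(-31 - 69\right) \left(-149\right) = 41 - -14900 = 41 + 14900 = 14941$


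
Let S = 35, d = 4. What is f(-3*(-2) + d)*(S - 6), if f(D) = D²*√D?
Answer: 2900*√10 ≈ 9170.6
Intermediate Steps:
f(D) = D^(5/2)
f(-3*(-2) + d)*(S - 6) = (-3*(-2) + 4)^(5/2)*(35 - 6) = (6 + 4)^(5/2)*29 = 10^(5/2)*29 = (100*√10)*29 = 2900*√10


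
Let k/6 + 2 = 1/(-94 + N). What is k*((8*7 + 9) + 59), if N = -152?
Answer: -61132/41 ≈ -1491.0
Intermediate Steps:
k = -493/41 (k = -12 + 6/(-94 - 152) = -12 + 6/(-246) = -12 + 6*(-1/246) = -12 - 1/41 = -493/41 ≈ -12.024)
k*((8*7 + 9) + 59) = -493*((8*7 + 9) + 59)/41 = -493*((56 + 9) + 59)/41 = -493*(65 + 59)/41 = -493/41*124 = -61132/41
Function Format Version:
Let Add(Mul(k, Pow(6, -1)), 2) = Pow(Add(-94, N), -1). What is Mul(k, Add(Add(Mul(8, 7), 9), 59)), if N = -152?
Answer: Rational(-61132, 41) ≈ -1491.0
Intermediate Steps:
k = Rational(-493, 41) (k = Add(-12, Mul(6, Pow(Add(-94, -152), -1))) = Add(-12, Mul(6, Pow(-246, -1))) = Add(-12, Mul(6, Rational(-1, 246))) = Add(-12, Rational(-1, 41)) = Rational(-493, 41) ≈ -12.024)
Mul(k, Add(Add(Mul(8, 7), 9), 59)) = Mul(Rational(-493, 41), Add(Add(Mul(8, 7), 9), 59)) = Mul(Rational(-493, 41), Add(Add(56, 9), 59)) = Mul(Rational(-493, 41), Add(65, 59)) = Mul(Rational(-493, 41), 124) = Rational(-61132, 41)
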